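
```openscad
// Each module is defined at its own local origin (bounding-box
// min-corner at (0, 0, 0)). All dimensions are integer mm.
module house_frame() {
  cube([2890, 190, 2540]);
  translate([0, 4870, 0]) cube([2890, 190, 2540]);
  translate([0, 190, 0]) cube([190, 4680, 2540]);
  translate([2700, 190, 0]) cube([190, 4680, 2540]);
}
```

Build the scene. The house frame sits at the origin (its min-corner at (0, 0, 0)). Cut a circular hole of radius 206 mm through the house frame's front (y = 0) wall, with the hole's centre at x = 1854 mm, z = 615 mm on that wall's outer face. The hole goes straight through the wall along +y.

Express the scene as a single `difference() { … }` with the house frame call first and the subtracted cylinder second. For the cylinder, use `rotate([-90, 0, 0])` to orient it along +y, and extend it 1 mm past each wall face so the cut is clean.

difference() {
  house_frame();
  translate([1854, -1, 615]) rotate([-90, 0, 0]) cylinder(h = 192, r = 206);
}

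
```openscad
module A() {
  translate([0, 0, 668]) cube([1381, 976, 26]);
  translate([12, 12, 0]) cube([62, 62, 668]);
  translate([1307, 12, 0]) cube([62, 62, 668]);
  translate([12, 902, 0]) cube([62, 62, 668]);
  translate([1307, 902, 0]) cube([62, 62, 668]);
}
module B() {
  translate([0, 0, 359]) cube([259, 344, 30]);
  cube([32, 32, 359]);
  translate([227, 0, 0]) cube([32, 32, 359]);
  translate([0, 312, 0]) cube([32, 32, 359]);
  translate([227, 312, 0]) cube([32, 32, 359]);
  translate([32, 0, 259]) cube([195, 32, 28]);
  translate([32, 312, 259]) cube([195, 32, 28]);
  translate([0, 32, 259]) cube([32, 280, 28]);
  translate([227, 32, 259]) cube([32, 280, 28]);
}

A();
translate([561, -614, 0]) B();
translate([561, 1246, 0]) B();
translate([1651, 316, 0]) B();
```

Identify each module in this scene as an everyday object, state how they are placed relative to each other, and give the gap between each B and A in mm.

Each stool's nearest face is 270 mm from the table's bounding box.

A is a table. B is a stool. Three stools sit around the table at the −y, +y, +x sides. The gap between each stool and the table is 270 mm.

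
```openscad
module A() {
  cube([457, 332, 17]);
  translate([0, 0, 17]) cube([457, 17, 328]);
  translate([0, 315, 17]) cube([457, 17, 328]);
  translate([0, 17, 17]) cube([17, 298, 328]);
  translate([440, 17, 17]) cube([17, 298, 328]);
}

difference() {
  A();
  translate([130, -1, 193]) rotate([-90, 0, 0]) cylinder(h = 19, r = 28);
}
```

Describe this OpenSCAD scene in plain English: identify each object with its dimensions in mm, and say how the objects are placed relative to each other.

A is an open storage box with external size 457×332×345 mm and wall thickness 17 mm (the base is also 17 mm thick). The base covers the whole footprint; the four walls stand on the base, with the y-facing walls full-width and the x-facing walls fitting between their inner faces.

The open box has a circular hole of radius 28 mm through its front wall, centred at (x = 130, z = 193).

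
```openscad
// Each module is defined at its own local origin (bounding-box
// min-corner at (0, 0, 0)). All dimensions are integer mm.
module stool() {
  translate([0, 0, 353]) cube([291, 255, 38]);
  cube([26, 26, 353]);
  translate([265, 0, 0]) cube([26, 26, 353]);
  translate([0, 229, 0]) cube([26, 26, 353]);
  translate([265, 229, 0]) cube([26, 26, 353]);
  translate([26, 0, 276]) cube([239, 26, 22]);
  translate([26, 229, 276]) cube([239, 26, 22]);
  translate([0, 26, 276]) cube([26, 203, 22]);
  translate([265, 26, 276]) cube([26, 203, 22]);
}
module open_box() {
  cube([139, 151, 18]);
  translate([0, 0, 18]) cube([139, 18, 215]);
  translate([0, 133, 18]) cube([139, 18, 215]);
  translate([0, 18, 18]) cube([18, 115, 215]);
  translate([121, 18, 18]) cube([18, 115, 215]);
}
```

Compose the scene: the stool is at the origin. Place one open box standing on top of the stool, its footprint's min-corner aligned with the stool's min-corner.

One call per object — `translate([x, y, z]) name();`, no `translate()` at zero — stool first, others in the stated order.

stool();
translate([0, 0, 391]) open_box();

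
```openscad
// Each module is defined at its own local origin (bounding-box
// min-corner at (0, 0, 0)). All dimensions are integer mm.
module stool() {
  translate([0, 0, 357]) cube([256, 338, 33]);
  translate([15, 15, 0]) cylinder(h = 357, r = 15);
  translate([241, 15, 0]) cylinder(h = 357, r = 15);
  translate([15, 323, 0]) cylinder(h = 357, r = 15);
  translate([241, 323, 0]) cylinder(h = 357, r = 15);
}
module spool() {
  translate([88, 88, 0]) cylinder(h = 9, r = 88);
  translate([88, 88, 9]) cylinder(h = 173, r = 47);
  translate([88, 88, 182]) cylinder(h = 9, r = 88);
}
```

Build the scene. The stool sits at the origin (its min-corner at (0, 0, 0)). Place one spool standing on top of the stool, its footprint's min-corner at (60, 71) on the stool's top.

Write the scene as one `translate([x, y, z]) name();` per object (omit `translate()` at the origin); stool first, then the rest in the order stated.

stool();
translate([60, 71, 390]) spool();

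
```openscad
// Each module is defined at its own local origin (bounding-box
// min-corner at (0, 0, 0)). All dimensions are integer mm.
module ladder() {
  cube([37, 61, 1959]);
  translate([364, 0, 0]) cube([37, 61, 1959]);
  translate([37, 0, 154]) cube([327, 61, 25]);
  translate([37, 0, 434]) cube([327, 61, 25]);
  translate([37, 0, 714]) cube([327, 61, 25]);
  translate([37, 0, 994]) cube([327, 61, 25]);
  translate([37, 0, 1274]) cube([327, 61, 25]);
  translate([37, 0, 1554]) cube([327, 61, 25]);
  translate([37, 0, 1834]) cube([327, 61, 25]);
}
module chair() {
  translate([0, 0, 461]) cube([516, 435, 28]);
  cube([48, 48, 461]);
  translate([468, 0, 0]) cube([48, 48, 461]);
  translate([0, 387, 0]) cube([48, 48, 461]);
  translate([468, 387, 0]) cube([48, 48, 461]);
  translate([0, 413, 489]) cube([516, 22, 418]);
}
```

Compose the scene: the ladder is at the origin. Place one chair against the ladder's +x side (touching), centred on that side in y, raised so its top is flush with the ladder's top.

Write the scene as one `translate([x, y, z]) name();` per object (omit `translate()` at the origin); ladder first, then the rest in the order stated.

ladder();
translate([401, -187, 1052]) chair();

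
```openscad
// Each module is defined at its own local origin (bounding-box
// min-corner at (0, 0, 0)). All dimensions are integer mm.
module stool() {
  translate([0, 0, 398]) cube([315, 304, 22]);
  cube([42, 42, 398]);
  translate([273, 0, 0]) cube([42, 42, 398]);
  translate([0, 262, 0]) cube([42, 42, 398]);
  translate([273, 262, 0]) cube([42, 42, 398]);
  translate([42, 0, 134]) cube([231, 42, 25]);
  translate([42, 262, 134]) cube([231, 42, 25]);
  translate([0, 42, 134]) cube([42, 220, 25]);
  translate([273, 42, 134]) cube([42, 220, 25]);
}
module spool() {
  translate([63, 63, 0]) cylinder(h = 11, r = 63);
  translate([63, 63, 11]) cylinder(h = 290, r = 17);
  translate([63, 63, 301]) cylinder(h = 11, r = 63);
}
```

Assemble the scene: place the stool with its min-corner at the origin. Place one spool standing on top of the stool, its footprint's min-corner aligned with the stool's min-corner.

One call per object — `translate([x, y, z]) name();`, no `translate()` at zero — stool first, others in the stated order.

stool();
translate([0, 0, 420]) spool();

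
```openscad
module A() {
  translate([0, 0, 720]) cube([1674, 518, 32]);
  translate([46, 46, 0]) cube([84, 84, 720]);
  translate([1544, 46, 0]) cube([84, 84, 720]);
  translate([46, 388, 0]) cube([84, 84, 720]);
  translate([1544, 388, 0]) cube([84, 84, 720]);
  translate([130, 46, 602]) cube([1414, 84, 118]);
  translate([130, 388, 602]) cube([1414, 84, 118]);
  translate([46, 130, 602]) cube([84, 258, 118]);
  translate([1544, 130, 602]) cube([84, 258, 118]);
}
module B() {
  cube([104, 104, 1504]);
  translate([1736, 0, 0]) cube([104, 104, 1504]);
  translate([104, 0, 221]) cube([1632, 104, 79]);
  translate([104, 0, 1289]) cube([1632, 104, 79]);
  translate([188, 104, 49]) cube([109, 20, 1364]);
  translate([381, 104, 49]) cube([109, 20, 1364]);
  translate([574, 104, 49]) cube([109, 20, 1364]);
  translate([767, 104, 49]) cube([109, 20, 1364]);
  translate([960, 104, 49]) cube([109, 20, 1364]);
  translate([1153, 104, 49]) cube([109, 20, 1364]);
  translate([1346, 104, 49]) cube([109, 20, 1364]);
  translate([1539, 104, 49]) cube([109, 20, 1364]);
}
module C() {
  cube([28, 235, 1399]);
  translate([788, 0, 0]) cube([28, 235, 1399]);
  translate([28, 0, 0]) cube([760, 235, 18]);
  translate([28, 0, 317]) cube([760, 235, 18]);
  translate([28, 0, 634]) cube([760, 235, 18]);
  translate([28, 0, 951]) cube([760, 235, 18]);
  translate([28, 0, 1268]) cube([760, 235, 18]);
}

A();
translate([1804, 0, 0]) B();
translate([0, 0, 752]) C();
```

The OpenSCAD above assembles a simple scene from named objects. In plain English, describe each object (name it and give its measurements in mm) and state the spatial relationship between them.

A is a table with a 1674×518 mm rectangular top, 32 mm thick, top surface at z = 752 mm, supported by four 84×84 mm square legs, each inset 46 mm from the nearest pair of top edges, running from the floor. Four apron rails, 84 mm thick and 118 mm tall, run between adjacent legs with their top edges flush with the underside of the top and their outer faces flush with the legs' outer faces.

B is a fence section. Two 104×104 mm posts, 1504 mm tall, stand on the floor with a clear span of 1632 mm between their inner faces. Two horizontal rails of 104×79 mm section span the gap between the posts with their undersides at z = 221 mm and z = 1289 mm, flush with the posts' −y face. 8 pickets, each 109 mm wide, 20 mm thick and 1364 mm tall, are fixed to the +y face of the rails with their bottoms at z = 49 mm, evenly spaced across the span with equal gaps (rounded down to the nearest mm) at the −x end and between each pair — any rounding remainder accumulates at the +x end.

C is a bookshelf 816 mm wide overall, 235 mm deep and 1399 mm tall. The two sides are 28 mm thick vertical panels. 5 horizontal shelves of 18 mm thickness span between the inner faces of the sides; the lowest shelf sits on the floor and shelves are stacked with a clear vertical gap of 299 mm between each pair.

The fence section is on the floor beside the table on its +x side. The bookshelf is on top of the table.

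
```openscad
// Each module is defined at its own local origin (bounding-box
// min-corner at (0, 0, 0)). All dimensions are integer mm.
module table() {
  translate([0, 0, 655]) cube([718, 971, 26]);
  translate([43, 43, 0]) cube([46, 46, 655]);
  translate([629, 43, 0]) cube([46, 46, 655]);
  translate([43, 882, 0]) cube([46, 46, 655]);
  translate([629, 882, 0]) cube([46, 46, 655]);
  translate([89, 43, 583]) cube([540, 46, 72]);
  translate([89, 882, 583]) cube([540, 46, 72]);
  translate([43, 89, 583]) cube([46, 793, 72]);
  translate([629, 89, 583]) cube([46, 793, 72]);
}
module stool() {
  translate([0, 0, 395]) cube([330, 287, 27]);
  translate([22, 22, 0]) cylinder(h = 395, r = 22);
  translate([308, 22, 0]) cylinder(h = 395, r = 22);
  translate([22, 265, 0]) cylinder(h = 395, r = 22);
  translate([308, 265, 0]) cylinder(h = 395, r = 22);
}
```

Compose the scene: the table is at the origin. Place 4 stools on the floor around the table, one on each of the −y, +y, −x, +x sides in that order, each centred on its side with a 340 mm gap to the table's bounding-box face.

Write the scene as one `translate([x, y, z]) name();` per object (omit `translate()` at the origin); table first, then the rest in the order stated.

table();
translate([194, -627, 0]) stool();
translate([194, 1311, 0]) stool();
translate([-670, 342, 0]) stool();
translate([1058, 342, 0]) stool();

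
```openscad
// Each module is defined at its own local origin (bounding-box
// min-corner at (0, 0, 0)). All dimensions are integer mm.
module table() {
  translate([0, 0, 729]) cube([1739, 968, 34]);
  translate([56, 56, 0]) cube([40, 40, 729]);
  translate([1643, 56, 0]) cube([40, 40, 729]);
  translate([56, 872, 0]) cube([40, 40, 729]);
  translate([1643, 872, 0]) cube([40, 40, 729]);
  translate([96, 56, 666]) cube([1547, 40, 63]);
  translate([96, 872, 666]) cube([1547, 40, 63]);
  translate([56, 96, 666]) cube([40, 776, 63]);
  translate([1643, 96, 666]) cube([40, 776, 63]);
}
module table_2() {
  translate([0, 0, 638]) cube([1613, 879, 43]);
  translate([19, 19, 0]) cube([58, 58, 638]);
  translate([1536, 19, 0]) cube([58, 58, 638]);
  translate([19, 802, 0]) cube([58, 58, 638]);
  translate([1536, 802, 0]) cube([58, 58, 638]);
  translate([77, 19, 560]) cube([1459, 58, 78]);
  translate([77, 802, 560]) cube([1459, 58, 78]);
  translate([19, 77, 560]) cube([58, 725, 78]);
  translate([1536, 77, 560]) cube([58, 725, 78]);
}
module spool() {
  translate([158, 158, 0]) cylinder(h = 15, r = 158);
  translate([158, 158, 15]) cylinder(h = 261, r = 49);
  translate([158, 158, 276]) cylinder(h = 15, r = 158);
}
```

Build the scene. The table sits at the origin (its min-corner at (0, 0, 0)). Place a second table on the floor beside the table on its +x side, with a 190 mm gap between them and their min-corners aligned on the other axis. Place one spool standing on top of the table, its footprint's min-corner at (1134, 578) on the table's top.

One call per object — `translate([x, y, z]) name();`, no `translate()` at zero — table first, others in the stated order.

table();
translate([1929, 0, 0]) table_2();
translate([1134, 578, 763]) spool();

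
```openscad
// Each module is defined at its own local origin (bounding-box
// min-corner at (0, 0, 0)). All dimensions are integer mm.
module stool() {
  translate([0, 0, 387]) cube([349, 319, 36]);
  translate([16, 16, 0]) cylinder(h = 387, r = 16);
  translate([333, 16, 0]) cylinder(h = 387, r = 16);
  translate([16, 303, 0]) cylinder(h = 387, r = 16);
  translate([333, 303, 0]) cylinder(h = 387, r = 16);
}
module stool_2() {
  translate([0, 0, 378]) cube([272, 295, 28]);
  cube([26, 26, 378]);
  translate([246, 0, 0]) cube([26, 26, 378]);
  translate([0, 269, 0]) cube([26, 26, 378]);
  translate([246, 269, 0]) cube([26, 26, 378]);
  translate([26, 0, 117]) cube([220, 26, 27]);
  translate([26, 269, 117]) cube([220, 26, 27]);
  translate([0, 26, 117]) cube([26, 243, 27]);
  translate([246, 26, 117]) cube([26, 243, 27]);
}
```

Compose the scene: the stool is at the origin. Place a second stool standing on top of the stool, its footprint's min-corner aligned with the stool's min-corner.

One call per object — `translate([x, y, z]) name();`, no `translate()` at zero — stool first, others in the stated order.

stool();
translate([0, 0, 423]) stool_2();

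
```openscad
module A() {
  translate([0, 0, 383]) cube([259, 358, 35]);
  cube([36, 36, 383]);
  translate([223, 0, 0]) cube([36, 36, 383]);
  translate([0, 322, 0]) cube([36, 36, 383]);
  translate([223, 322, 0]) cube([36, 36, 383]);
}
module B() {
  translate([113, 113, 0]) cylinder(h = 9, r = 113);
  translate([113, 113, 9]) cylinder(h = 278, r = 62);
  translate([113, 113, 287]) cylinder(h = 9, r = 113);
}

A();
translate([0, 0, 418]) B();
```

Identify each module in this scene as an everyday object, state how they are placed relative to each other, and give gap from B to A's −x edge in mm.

A is a stool. B is a spool. The spool is on top of the stool. The gap from the spool to the stool's −x edge is 0 mm.

The spool's min-x is at 0; the stool's min-x is 0; gap = 0 mm.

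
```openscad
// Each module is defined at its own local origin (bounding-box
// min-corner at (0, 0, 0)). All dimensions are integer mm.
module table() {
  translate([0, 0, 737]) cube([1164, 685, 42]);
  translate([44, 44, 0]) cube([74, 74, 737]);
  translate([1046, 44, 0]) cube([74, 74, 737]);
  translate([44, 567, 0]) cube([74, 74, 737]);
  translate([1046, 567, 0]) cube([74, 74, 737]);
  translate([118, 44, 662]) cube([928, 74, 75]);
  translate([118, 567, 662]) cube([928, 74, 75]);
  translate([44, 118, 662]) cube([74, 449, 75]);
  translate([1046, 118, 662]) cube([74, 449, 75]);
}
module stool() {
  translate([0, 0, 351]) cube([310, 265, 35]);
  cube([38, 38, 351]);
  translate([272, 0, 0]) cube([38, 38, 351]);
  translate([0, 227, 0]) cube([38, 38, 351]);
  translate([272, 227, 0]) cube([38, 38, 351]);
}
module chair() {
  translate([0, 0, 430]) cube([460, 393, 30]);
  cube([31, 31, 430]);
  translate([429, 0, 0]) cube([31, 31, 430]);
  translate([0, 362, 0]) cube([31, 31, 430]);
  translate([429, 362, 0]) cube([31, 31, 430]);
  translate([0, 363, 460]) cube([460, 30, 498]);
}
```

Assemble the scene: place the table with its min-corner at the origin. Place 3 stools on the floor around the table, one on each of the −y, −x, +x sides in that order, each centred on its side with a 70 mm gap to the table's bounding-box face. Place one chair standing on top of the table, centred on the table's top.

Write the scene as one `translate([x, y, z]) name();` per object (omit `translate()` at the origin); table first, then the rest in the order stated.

table();
translate([427, -335, 0]) stool();
translate([-380, 210, 0]) stool();
translate([1234, 210, 0]) stool();
translate([352, 146, 779]) chair();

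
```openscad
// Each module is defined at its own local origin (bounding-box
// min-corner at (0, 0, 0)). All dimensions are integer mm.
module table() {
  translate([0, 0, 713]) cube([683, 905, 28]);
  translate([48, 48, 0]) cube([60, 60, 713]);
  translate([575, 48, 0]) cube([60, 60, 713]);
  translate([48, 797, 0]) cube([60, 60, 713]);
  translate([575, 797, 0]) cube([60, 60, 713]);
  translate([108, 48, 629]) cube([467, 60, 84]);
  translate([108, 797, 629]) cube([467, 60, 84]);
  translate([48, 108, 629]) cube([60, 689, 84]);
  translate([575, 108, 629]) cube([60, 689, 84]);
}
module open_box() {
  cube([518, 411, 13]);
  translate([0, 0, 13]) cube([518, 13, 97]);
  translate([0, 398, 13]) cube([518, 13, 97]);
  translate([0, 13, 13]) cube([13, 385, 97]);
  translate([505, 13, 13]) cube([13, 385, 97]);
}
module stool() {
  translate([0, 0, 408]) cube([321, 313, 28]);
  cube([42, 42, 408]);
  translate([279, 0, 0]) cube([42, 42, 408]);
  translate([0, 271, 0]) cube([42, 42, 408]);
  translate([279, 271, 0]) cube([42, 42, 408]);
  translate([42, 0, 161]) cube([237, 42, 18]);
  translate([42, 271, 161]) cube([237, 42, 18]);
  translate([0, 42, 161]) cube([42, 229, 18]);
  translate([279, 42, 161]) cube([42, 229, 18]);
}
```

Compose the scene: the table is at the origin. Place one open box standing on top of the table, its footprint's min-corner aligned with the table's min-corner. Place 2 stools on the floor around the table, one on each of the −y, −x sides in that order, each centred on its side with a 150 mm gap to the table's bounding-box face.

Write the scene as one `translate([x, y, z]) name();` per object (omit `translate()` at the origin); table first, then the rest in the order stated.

table();
translate([0, 0, 741]) open_box();
translate([181, -463, 0]) stool();
translate([-471, 296, 0]) stool();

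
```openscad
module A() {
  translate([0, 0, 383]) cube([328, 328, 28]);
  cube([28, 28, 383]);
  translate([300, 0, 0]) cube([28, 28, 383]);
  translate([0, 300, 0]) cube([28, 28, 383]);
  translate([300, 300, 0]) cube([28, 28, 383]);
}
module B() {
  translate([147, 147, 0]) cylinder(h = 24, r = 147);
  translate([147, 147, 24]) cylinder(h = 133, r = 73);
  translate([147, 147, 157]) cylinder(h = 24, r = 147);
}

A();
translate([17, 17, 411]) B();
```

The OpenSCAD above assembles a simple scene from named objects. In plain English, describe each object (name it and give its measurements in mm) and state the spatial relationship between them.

A is a four-legged stool. The seat is a 328×328×28 mm slab whose top surface is at z = 411 mm; four square legs, each 28×28 mm in cross-section, run from the floor (z = 0) to the underside of the seat, each flush with a corner of the seat.

B is a spool: two coaxial disc flanges of radius 147 mm and thickness 24 mm, joined by a core cylinder of radius 73 mm and height 133 mm. The lower flange rests on z = 0 and the three cylinders share a vertical axis.

The spool is on top of the stool, centred.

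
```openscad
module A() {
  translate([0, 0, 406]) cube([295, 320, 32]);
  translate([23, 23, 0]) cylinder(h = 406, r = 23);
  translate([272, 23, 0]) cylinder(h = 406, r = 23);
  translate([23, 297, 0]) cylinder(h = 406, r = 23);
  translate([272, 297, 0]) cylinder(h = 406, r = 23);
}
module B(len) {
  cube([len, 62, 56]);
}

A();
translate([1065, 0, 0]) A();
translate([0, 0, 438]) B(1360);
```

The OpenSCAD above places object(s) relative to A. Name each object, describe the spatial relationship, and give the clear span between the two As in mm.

A is a stool. B is a beam. A beam spans the tops of two stools. The clear span between the two stools is 770 mm.

Second stool starts at x = 1065; first ends at x = 295; clear span = 1065 − 295 = 770 mm.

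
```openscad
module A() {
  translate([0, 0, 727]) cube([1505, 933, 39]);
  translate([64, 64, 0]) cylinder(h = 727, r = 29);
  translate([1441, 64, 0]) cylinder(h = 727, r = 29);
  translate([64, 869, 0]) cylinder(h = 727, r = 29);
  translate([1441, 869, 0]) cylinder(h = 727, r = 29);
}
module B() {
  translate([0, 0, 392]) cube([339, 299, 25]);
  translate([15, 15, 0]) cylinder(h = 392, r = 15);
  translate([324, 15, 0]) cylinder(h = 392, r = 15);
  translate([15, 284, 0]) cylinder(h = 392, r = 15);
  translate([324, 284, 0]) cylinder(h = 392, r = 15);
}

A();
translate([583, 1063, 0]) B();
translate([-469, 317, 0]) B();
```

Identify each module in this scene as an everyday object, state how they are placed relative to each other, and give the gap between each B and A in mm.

Each stool's nearest face is 130 mm from the table's bounding box.

A is a table. B is a stool. Two stools sit around the table at the +y, −x sides. The gap between each stool and the table is 130 mm.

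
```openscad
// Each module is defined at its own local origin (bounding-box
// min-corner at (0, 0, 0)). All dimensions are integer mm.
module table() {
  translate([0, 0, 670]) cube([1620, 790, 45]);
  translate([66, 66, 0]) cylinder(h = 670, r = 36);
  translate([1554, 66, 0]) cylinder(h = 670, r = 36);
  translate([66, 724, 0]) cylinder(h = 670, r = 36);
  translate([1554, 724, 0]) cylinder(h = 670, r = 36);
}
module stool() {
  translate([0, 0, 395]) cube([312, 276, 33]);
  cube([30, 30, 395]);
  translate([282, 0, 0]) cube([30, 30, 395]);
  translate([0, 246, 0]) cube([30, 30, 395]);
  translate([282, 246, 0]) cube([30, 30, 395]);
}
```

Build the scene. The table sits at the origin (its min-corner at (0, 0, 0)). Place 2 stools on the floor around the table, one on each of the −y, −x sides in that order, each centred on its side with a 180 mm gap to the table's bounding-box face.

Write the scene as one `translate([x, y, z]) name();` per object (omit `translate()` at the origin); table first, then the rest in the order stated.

table();
translate([654, -456, 0]) stool();
translate([-492, 257, 0]) stool();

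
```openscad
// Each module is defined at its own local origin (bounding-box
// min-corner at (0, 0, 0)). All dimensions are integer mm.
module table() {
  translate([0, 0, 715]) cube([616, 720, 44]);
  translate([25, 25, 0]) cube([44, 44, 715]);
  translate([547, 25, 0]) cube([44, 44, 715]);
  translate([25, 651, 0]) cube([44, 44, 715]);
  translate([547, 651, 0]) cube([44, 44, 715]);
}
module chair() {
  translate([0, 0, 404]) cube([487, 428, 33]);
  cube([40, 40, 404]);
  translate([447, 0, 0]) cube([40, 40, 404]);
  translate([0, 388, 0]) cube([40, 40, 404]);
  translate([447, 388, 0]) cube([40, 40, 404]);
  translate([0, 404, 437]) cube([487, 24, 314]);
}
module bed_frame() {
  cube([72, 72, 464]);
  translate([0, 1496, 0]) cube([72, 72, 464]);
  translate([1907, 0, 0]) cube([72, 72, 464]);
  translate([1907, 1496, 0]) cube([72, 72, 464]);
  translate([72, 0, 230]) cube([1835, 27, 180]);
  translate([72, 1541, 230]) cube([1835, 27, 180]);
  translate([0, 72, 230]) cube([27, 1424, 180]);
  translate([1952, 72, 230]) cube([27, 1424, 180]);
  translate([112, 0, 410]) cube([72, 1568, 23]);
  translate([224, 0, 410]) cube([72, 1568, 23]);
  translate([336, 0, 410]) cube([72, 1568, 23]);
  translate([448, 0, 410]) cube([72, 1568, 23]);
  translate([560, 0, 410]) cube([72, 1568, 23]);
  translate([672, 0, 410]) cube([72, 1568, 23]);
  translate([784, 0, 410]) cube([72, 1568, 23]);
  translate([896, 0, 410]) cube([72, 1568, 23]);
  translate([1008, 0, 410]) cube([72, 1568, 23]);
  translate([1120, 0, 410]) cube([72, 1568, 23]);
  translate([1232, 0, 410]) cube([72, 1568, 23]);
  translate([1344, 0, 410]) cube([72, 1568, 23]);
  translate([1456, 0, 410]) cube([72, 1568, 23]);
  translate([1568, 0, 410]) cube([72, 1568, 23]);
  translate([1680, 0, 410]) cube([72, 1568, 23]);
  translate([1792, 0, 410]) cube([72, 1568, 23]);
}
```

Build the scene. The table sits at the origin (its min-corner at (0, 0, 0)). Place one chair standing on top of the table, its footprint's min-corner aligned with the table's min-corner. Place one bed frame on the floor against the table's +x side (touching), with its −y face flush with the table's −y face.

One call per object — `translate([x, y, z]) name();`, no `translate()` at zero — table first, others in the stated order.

table();
translate([0, 0, 759]) chair();
translate([616, 0, 0]) bed_frame();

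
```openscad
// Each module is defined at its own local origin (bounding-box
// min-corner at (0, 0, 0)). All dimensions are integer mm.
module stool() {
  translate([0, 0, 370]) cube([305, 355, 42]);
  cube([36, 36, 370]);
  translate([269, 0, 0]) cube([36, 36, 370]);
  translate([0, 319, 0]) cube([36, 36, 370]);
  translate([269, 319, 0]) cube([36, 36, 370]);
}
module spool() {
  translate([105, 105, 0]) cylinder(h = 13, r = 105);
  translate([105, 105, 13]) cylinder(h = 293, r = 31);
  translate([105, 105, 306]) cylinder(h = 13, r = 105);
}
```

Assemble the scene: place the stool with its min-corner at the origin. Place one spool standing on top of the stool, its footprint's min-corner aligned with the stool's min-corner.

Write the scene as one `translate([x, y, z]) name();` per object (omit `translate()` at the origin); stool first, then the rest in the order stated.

stool();
translate([0, 0, 412]) spool();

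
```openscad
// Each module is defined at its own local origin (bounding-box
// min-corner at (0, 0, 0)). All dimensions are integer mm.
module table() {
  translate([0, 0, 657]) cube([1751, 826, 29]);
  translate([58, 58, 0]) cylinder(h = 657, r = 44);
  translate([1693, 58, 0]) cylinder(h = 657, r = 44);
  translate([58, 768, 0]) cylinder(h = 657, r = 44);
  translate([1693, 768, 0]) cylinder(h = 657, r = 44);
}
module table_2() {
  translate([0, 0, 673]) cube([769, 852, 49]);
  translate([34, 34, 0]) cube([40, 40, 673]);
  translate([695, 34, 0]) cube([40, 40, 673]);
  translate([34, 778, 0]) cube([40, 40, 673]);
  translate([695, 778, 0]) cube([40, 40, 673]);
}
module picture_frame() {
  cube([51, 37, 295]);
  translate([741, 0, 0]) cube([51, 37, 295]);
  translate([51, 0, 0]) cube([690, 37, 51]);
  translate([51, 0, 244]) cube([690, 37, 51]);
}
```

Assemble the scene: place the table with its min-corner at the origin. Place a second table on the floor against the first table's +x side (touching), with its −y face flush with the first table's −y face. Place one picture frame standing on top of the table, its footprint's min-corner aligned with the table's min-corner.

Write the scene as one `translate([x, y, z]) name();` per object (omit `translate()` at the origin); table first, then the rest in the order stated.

table();
translate([1751, 0, 0]) table_2();
translate([0, 0, 686]) picture_frame();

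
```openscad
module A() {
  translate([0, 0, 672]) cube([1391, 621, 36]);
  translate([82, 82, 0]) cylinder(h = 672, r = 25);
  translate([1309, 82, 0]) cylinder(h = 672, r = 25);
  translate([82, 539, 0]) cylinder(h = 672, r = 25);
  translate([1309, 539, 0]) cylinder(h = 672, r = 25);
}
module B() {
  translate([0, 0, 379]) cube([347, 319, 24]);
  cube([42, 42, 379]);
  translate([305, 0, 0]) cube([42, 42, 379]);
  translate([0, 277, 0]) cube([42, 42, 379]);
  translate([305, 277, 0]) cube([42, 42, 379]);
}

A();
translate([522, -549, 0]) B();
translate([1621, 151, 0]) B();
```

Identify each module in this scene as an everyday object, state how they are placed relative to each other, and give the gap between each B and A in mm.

Each stool's nearest face is 230 mm from the table's bounding box.

A is a table. B is a stool. Two stools sit around the table at the −y, +x sides. The gap between each stool and the table is 230 mm.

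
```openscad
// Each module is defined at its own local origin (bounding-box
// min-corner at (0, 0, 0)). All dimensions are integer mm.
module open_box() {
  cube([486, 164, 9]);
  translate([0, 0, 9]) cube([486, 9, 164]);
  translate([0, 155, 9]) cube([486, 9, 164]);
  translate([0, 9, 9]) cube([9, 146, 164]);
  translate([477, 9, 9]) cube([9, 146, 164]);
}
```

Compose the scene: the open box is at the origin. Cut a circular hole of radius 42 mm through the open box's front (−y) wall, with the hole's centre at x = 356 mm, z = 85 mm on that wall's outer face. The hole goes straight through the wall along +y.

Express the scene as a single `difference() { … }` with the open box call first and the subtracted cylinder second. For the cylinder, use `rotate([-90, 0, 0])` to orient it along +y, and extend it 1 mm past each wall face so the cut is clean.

difference() {
  open_box();
  translate([356, -1, 85]) rotate([-90, 0, 0]) cylinder(h = 11, r = 42);
}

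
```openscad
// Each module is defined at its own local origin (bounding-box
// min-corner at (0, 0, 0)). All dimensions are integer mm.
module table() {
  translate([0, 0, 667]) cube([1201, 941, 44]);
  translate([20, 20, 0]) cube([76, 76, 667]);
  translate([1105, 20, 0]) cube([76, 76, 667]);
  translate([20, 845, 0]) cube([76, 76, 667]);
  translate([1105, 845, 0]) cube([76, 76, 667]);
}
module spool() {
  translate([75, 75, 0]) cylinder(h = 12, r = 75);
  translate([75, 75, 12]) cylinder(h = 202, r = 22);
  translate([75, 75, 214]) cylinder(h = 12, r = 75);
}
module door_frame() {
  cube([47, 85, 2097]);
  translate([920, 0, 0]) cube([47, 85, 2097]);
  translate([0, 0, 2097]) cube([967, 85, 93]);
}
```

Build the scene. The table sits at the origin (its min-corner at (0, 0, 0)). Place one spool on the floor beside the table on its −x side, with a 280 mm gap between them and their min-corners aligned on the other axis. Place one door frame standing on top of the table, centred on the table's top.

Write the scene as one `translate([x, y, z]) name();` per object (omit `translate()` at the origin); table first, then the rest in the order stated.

table();
translate([-430, 0, 0]) spool();
translate([117, 428, 711]) door_frame();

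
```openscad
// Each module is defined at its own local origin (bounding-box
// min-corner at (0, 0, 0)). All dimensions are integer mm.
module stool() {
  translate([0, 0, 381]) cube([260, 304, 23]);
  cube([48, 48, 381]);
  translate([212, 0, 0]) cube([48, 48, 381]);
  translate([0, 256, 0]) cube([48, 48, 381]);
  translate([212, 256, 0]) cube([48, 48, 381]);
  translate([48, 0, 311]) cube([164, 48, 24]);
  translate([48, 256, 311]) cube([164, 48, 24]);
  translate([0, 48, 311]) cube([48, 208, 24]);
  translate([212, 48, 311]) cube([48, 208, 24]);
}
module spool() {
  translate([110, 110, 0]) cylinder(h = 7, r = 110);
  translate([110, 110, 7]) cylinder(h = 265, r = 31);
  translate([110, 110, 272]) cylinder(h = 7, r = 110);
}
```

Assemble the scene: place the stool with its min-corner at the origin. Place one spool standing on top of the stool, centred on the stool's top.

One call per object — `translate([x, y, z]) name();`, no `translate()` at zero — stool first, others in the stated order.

stool();
translate([20, 42, 404]) spool();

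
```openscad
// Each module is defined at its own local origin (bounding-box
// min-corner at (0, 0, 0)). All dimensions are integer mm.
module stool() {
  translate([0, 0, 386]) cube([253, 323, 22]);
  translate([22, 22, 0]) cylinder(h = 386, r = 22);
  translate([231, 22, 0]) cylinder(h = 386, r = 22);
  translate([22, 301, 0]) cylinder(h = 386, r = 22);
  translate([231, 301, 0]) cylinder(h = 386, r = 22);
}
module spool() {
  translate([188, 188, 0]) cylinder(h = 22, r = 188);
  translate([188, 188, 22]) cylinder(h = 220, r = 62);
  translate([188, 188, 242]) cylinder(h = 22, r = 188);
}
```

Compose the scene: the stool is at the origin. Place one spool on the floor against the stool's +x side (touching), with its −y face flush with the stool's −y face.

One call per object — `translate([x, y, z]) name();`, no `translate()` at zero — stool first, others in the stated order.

stool();
translate([253, 0, 0]) spool();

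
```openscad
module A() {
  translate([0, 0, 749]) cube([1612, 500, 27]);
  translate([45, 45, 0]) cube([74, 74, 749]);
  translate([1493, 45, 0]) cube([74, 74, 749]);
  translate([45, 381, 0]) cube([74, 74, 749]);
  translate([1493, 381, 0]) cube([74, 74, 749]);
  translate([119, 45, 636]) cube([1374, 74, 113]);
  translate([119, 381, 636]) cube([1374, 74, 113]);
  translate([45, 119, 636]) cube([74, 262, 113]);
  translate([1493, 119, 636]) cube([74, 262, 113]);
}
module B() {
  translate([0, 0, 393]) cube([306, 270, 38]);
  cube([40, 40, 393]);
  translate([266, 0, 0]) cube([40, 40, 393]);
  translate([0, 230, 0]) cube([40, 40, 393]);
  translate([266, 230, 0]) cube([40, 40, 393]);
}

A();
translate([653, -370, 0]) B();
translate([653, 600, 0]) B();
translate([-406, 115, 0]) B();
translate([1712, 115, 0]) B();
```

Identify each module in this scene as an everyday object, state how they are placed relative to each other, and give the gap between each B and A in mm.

A is a table. B is a stool. Four stools sit around the table at the −y, +y, −x, +x sides. The gap between each stool and the table is 100 mm.

Each stool's nearest face is 100 mm from the table's bounding box.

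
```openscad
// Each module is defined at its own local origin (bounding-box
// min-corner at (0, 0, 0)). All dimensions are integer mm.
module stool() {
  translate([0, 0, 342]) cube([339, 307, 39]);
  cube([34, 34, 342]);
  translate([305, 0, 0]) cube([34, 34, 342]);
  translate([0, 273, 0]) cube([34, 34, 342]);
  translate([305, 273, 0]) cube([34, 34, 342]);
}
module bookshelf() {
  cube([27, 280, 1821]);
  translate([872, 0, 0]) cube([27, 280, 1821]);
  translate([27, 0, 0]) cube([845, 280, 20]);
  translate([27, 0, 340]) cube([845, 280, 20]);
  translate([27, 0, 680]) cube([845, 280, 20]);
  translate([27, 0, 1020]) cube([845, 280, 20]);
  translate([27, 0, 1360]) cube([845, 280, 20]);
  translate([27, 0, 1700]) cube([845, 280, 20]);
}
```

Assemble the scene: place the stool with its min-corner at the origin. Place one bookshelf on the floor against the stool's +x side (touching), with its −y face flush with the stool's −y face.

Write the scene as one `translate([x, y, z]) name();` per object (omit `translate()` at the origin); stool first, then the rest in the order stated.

stool();
translate([339, 0, 0]) bookshelf();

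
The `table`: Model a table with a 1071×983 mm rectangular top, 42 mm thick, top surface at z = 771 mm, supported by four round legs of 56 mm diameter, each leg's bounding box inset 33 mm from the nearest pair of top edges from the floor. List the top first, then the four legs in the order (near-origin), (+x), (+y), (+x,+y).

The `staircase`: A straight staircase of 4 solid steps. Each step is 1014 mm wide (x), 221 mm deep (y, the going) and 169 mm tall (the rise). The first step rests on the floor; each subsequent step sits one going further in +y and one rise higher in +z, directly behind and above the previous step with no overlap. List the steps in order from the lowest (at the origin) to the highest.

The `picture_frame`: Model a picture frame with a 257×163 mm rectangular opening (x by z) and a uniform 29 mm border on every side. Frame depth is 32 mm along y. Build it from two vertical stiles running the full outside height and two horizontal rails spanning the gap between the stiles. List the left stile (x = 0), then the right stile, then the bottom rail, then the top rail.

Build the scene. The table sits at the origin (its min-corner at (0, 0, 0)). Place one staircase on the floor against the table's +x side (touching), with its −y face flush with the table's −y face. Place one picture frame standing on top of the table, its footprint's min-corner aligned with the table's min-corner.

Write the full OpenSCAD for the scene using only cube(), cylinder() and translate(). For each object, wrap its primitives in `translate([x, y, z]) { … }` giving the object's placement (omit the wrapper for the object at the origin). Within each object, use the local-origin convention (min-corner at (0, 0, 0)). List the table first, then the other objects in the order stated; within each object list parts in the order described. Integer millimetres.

translate([0, 0, 729]) cube([1071, 983, 42]);
translate([61, 61, 0]) cylinder(h = 729, r = 28);
translate([1010, 61, 0]) cylinder(h = 729, r = 28);
translate([61, 922, 0]) cylinder(h = 729, r = 28);
translate([1010, 922, 0]) cylinder(h = 729, r = 28);
translate([1071, 0, 0]) {
  cube([1014, 221, 169]);
  translate([0, 221, 169]) cube([1014, 221, 169]);
  translate([0, 442, 338]) cube([1014, 221, 169]);
  translate([0, 663, 507]) cube([1014, 221, 169]);
}
translate([0, 0, 771]) {
  cube([29, 32, 221]);
  translate([286, 0, 0]) cube([29, 32, 221]);
  translate([29, 0, 0]) cube([257, 32, 29]);
  translate([29, 0, 192]) cube([257, 32, 29]);
}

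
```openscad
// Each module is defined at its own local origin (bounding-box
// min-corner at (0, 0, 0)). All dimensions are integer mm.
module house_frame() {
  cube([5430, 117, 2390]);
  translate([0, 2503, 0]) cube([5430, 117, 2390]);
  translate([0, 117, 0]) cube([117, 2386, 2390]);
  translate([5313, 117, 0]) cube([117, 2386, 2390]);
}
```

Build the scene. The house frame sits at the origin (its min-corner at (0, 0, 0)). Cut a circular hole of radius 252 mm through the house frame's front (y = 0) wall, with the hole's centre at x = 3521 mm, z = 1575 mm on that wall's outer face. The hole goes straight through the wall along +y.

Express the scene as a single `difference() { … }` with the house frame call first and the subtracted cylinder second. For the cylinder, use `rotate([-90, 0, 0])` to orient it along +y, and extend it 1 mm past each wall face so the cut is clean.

difference() {
  house_frame();
  translate([3521, -1, 1575]) rotate([-90, 0, 0]) cylinder(h = 119, r = 252);
}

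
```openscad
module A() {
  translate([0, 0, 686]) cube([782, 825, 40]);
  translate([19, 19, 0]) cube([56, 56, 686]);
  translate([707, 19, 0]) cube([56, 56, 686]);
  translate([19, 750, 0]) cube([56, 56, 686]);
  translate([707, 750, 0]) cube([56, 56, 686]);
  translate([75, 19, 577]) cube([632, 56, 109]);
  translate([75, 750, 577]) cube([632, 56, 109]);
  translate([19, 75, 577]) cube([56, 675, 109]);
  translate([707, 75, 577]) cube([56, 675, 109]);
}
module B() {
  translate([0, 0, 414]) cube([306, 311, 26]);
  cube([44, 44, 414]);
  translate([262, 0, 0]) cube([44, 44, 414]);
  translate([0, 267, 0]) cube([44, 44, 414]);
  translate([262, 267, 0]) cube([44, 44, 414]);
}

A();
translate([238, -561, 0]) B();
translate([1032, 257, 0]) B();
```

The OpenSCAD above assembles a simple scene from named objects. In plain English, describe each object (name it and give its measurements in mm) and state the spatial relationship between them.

A is a table: top 782 mm (x) × 825 mm (y), 40 mm thick, upper face at z = 726 mm, on four 56×56 mm square legs, each inset 19 mm from the nearest pair of top edges, running from z = 0 to the bottom of the top. Four apron rails, 56 mm thick and 109 mm tall, run between adjacent legs with their top edges flush with the underside of the top and their outer faces flush with the legs' outer faces.

B is a four-legged stool. The seat is 306×311 mm, 26 mm thick, top at z = 440 mm. It stands on four square legs, each 44×44 mm in cross-section, from z = 0 to the seat underside, each flush with a corner of the seat.

Two stools sit around the table at the −y, +x sides.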